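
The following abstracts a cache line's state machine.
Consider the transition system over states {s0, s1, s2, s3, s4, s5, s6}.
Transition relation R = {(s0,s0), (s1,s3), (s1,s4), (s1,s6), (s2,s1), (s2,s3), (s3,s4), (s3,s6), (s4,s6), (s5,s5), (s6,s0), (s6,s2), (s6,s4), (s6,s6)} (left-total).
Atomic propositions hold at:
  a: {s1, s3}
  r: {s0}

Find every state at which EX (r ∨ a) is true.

{s0, s1, s2, s6}

Sat(r ∨ a) = {s0, s1, s3}
Sat(EX (r ∨ a)) = {s : some successor in {s0, s1, s3}} = {s0, s1, s2, s6}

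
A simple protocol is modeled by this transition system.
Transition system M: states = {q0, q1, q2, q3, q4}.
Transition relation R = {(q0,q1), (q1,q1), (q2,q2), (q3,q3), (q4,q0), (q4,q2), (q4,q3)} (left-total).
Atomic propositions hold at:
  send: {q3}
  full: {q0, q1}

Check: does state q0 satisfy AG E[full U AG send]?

No

AG send: greatest fixpoint, start Z0 = {q3}, keep only states in Sat with every successor in Z. Already a fixed point.
Sat(AG send) = {q3}
E[full U AG send]: least fixpoint, start Z0 = Sat(AG send) = {q3}, add states in Sat(full) with some successor in Z. Already a fixed point.
Sat(E[full U AG send]) = {q3}
AG E[full U AG send]: greatest fixpoint, start Z0 = {q3}, keep only states in Sat with every successor in Z. Already a fixed point.
Sat(AG E[full U AG send]) = {q3}
q0 ∉ Sat(AG E[full U AG send]) = {q3}, so the formula does not hold at q0.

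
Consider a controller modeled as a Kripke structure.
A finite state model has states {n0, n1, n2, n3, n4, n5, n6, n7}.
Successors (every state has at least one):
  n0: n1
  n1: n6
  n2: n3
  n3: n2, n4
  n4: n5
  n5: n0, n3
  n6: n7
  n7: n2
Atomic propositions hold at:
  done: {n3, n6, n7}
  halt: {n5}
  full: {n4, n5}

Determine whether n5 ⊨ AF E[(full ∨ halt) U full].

Sat(full ∨ halt) = {n4, n5}
E[(full ∨ halt) U full]: least fixpoint, start Z0 = Sat(full) = {n4, n5}, add states in Sat(full ∨ halt) with some successor in Z. Already a fixed point.
Sat(E[(full ∨ halt) U full]) = {n4, n5}
AF E[(full ∨ halt) U full]: least fixpoint, start Z0 = {n4, n5}, add states with every successor in Z. Already a fixed point.
Sat(AF E[(full ∨ halt) U full]) = {n4, n5}
n5 ∈ Sat(AF E[(full ∨ halt) U full]) = {n4, n5}, so the formula holds at n5.

Yes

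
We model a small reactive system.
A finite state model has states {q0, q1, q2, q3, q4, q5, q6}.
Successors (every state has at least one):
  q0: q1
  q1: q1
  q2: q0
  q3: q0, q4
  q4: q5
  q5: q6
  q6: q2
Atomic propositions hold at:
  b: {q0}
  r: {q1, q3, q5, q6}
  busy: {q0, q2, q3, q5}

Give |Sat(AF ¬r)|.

6

Sat(¬r) = {q0, q2, q4}
AF ¬r: least fixpoint, start Z0 = {q0, q2, q4}, add states with every successor in Z. Z1 = {q0, q2, q3, q4, q6}; Z2 = {q0, q2, q3, q4, q5, q6}; fixed.
Sat(AF ¬r) = {q0, q2, q3, q4, q5, q6}
|Sat(AF ¬r)| = |{q0, q2, q3, q4, q5, q6}| = 6.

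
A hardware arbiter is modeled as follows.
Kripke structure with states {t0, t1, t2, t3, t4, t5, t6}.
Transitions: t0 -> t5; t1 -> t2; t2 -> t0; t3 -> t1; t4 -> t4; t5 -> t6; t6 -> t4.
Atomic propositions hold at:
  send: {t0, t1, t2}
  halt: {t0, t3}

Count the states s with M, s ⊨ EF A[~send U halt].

4

Sat(~send) = {t3, t4, t5, t6}
A[~send U halt]: least fixpoint, start Z0 = Sat(halt) = {t0, t3}, add states in Sat(~send) with every successor in Z. Already a fixed point.
Sat(A[~send U halt]) = {t0, t3}
EF A[~send U halt]: least fixpoint, start Z0 = {t0, t3}, add states with some successor in Z. Z1 = {t0, t2, t3}; Z2 = {t0, t1, t2, t3}; fixed.
Sat(EF A[~send U halt]) = {t0, t1, t2, t3}
|Sat(EF A[~send U halt])| = |{t0, t1, t2, t3}| = 4.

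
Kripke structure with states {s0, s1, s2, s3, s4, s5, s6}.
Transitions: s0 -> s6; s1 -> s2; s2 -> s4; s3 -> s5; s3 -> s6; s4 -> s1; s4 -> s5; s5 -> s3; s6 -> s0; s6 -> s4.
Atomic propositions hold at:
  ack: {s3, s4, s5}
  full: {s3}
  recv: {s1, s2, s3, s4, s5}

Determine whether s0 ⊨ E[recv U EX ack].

No

Sat(EX ack) = {s : some successor in {s3, s4, s5}} = {s2, s3, s4, s5, s6}
E[recv U EX ack]: least fixpoint, start Z0 = Sat(EX ack) = {s2, s3, s4, s5, s6}, add states in Sat(recv) with some successor in Z. Z1 = {s1, s2, s3, s4, s5, s6}; fixed.
Sat(E[recv U EX ack]) = {s1, s2, s3, s4, s5, s6}
s0 ∉ Sat(E[recv U EX ack]) = {s1, s2, s3, s4, s5, s6}, so the formula does not hold at s0.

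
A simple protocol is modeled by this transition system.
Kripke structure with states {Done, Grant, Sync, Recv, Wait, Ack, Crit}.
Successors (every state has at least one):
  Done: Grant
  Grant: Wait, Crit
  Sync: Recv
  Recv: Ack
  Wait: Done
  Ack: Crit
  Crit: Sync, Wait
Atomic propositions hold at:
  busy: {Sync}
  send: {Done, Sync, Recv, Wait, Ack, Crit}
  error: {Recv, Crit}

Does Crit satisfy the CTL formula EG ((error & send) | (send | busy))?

Sat(error & send) = {Recv, Crit}
Sat(send | busy) = {Done, Sync, Recv, Wait, Ack, Crit}
Sat((error & send) | (send | busy)) = {Done, Sync, Recv, Wait, Ack, Crit}
EG ((error & send) | (send | busy)): greatest fixpoint, start Z0 = {Done, Sync, Recv, Wait, Ack, Crit}, keep only states in Sat with some successor in Z. Z1 = {Sync, Recv, Wait, Ack, Crit}; Z2 = {Sync, Recv, Ack, Crit}; fixed.
Sat(EG ((error & send) | (send | busy))) = {Sync, Recv, Ack, Crit}
Crit ∈ Sat(EG ((error & send) | (send | busy))) = {Sync, Recv, Ack, Crit}, so the formula holds at Crit.

Yes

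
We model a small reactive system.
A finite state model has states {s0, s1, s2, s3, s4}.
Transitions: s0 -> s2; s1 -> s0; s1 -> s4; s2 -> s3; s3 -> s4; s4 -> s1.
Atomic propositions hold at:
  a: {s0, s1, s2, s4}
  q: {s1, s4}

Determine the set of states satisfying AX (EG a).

{s3, s4}

EG a: greatest fixpoint, start Z0 = {s0, s1, s2, s4}, keep only states in Sat with some successor in Z. Z1 = {s0, s1, s4}; Z2 = {s1, s4}; fixed.
Sat(EG a) = {s1, s4}
Sat(AX (EG a)) = {s : every successor in {s1, s4}} = {s3, s4}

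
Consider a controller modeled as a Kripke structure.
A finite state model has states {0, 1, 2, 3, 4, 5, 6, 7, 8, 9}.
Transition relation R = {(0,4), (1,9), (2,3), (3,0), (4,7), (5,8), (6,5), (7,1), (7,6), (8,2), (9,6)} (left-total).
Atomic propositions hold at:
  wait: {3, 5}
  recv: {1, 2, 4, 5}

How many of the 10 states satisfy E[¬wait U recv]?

9

Sat(¬wait) = {0, 1, 2, 4, 6, 7, 8, 9}
E[¬wait U recv]: least fixpoint, start Z0 = Sat(recv) = {1, 2, 4, 5}, add states in Sat(¬wait) with some successor in Z. Z1 = {0, 1, 2, 4, 5, 6, 7, 8}; Z2 = {0, 1, 2, 4, 5, 6, 7, 8, 9}; fixed.
Sat(E[¬wait U recv]) = {0, 1, 2, 4, 5, 6, 7, 8, 9}
|Sat(E[¬wait U recv])| = |{0, 1, 2, 4, 5, 6, 7, 8, 9}| = 9.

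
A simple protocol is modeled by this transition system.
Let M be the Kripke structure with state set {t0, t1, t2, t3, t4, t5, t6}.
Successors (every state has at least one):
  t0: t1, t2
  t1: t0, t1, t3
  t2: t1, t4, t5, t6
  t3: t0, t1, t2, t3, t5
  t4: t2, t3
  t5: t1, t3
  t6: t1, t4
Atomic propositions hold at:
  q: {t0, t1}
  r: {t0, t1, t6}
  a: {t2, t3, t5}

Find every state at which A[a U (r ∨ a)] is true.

{t0, t1, t2, t3, t5, t6}

Sat(r ∨ a) = {t0, t1, t2, t3, t5, t6}
A[a U (r ∨ a)]: least fixpoint, start Z0 = Sat((r ∨ a)) = {t0, t1, t2, t3, t5, t6}, add states in Sat(a) with every successor in Z. Already a fixed point.
Sat(A[a U (r ∨ a)]) = {t0, t1, t2, t3, t5, t6}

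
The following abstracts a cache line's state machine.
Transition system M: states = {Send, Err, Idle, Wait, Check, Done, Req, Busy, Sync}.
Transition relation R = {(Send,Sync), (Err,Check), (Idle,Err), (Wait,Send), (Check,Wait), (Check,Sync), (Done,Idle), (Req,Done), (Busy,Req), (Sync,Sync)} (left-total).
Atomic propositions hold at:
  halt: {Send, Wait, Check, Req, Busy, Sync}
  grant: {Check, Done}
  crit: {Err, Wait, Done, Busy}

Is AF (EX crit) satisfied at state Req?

Sat(EX crit) = {s : some successor in {Err, Wait, Done, Busy}} = {Idle, Check, Req}
AF (EX crit): least fixpoint, start Z0 = {Idle, Check, Req}, add states with every successor in Z. Z1 = {Err, Idle, Check, Done, Req, Busy}; fixed.
Sat(AF (EX crit)) = {Err, Idle, Check, Done, Req, Busy}
Req ∈ Sat(AF (EX crit)) = {Err, Idle, Check, Done, Req, Busy}, so the formula holds at Req.

Yes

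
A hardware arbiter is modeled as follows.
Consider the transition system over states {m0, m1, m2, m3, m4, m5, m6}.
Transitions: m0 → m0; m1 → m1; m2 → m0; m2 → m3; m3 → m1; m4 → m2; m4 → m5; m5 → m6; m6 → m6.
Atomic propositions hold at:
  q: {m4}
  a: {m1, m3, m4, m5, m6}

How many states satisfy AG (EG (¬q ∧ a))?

4

Sat(¬q) = {m0, m1, m2, m3, m5, m6}
Sat(¬q ∧ a) = {m1, m3, m5, m6}
EG (¬q ∧ a): greatest fixpoint, start Z0 = {m1, m3, m5, m6}, keep only states in Sat with some successor in Z. Already a fixed point.
Sat(EG (¬q ∧ a)) = {m1, m3, m5, m6}
AG (EG (¬q ∧ a)): greatest fixpoint, start Z0 = {m1, m3, m5, m6}, keep only states in Sat with every successor in Z. Already a fixed point.
Sat(AG (EG (¬q ∧ a))) = {m1, m3, m5, m6}
|Sat(AG (EG (¬q ∧ a)))| = |{m1, m3, m5, m6}| = 4.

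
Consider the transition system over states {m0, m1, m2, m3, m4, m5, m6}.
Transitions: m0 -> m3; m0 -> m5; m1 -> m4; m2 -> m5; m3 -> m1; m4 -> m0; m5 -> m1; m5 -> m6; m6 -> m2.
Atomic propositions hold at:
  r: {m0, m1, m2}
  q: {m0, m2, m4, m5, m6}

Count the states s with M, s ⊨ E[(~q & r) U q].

6

Sat(~q) = {m1, m3}
Sat(~q & r) = {m1}
E[(~q & r) U q]: least fixpoint, start Z0 = Sat(q) = {m0, m2, m4, m5, m6}, add states in Sat(~q & r) with some successor in Z. Z1 = {m0, m1, m2, m4, m5, m6}; fixed.
Sat(E[(~q & r) U q]) = {m0, m1, m2, m4, m5, m6}
|Sat(E[(~q & r) U q])| = |{m0, m1, m2, m4, m5, m6}| = 6.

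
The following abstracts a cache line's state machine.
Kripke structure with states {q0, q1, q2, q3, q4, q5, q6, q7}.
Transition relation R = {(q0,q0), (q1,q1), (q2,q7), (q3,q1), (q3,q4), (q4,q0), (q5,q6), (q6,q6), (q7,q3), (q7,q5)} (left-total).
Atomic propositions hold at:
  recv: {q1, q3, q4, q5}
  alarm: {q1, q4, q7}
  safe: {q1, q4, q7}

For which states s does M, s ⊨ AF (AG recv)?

{q1}

AG recv: greatest fixpoint, start Z0 = {q1, q3, q4, q5}, keep only states in Sat with every successor in Z. Z1 = {q1, q3}; Z2 = {q1}; fixed.
Sat(AG recv) = {q1}
AF (AG recv): least fixpoint, start Z0 = {q1}, add states with every successor in Z. Already a fixed point.
Sat(AF (AG recv)) = {q1}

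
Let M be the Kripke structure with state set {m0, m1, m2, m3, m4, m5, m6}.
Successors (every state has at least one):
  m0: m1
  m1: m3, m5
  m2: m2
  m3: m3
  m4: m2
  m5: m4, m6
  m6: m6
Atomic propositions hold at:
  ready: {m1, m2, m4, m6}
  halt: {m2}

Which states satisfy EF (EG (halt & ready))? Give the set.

Sat(halt & ready) = {m2}
EG (halt & ready): greatest fixpoint, start Z0 = {m2}, keep only states in Sat with some successor in Z. Already a fixed point.
Sat(EG (halt & ready)) = {m2}
EF (EG (halt & ready)): least fixpoint, start Z0 = {m2}, add states with some successor in Z. Z1 = {m2, m4}; Z2 = {m2, m4, m5}; Z3 = {m1, m2, m4, m5}; Z4 = {m0, m1, m2, m4, m5}; fixed.
Sat(EF (EG (halt & ready))) = {m0, m1, m2, m4, m5}

{m0, m1, m2, m4, m5}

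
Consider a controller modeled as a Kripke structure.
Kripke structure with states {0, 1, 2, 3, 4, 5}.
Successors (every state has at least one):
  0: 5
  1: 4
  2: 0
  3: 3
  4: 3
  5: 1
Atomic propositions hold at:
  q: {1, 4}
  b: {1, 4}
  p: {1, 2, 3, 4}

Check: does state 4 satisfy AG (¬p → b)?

Sat(¬p) = {0, 5}
Sat(¬p → b) = {1, 2, 3, 4}
AG (¬p → b): greatest fixpoint, start Z0 = {1, 2, 3, 4}, keep only states in Sat with every successor in Z. Z1 = {1, 3, 4}; fixed.
Sat(AG (¬p → b)) = {1, 3, 4}
4 ∈ Sat(AG (¬p → b)) = {1, 3, 4}, so the formula holds at 4.

Yes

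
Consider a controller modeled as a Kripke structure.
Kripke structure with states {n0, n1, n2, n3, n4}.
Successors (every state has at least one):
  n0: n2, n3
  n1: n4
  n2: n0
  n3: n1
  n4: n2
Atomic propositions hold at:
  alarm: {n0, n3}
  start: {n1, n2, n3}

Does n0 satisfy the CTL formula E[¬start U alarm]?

Yes

Sat(¬start) = {n0, n4}
E[¬start U alarm]: least fixpoint, start Z0 = Sat(alarm) = {n0, n3}, add states in Sat(¬start) with some successor in Z. Already a fixed point.
Sat(E[¬start U alarm]) = {n0, n3}
n0 ∈ Sat(E[¬start U alarm]) = {n0, n3}, so the formula holds at n0.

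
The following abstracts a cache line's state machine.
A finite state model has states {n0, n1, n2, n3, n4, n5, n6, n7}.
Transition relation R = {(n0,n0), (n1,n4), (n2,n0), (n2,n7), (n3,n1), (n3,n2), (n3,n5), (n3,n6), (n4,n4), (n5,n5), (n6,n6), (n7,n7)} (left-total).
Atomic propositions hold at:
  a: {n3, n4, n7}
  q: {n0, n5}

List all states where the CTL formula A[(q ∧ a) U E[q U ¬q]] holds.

{n1, n2, n3, n4, n6, n7}

Sat(q ∧ a) = ∅
Sat(¬q) = {n1, n2, n3, n4, n6, n7}
E[q U ¬q]: least fixpoint, start Z0 = Sat(¬q) = {n1, n2, n3, n4, n6, n7}, add states in Sat(q) with some successor in Z. Already a fixed point.
Sat(E[q U ¬q]) = {n1, n2, n3, n4, n6, n7}
A[(q ∧ a) U E[q U ¬q]]: least fixpoint, start Z0 = Sat(E[q U ¬q]) = {n1, n2, n3, n4, n6, n7}, add states in Sat(q ∧ a) with every successor in Z. Already a fixed point.
Sat(A[(q ∧ a) U E[q U ¬q]]) = {n1, n2, n3, n4, n6, n7}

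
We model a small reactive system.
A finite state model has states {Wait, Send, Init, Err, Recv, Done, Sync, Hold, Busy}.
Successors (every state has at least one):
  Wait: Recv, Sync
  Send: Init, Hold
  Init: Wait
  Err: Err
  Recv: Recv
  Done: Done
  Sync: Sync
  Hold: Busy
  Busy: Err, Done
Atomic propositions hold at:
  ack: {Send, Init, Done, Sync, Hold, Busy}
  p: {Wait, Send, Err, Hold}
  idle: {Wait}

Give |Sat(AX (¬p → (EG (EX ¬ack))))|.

5

Sat(¬p) = {Init, Recv, Done, Sync, Busy}
Sat(¬ack) = {Wait, Err, Recv}
Sat(EX ¬ack) = {s : some successor in {Wait, Err, Recv}} = {Wait, Init, Err, Recv, Busy}
EG (EX ¬ack): greatest fixpoint, start Z0 = {Wait, Init, Err, Recv, Busy}, keep only states in Sat with some successor in Z. Already a fixed point.
Sat(EG (EX ¬ack)) = {Wait, Init, Err, Recv, Busy}
Sat(¬p → (EG (EX ¬ack))) = {Wait, Send, Init, Err, Recv, Hold, Busy}
Sat(AX (¬p → (EG (EX ¬ack)))) = {s : every successor in {Wait, Send, Init, Err, Recv, Hold, Busy}} = {Send, Init, Err, Recv, Hold}
|Sat(AX (¬p → (EG (EX ¬ack))))| = |{Send, Init, Err, Recv, Hold}| = 5.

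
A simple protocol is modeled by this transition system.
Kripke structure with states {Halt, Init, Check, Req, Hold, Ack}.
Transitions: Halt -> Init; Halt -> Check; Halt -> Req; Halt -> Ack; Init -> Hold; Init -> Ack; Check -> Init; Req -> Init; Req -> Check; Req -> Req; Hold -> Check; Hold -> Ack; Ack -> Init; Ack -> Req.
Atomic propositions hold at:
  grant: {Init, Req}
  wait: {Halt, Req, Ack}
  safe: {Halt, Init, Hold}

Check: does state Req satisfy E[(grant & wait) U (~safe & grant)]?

Yes

Sat(grant & wait) = {Req}
Sat(~safe) = {Check, Req, Ack}
Sat(~safe & grant) = {Req}
E[(grant & wait) U (~safe & grant)]: least fixpoint, start Z0 = Sat((~safe & grant)) = {Req}, add states in Sat(grant & wait) with some successor in Z. Already a fixed point.
Sat(E[(grant & wait) U (~safe & grant)]) = {Req}
Req ∈ Sat(E[(grant & wait) U (~safe & grant)]) = {Req}, so the formula holds at Req.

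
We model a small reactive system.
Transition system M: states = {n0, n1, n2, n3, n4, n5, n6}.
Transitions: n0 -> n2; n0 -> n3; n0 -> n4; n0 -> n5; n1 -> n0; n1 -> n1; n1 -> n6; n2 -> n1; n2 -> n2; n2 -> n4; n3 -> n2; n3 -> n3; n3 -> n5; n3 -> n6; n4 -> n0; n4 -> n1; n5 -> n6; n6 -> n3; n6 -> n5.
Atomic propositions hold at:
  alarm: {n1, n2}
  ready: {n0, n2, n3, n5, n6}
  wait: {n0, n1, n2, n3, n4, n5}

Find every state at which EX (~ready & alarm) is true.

Sat(~ready) = {n1, n4}
Sat(~ready & alarm) = {n1}
Sat(EX (~ready & alarm)) = {s : some successor in {n1}} = {n1, n2, n4}

{n1, n2, n4}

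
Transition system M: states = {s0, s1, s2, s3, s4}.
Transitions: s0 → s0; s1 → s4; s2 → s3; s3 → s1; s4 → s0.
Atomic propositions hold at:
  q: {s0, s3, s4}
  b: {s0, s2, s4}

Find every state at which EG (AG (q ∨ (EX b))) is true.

Sat(EX b) = {s : some successor in {s0, s2, s4}} = {s0, s1, s4}
Sat(q ∨ (EX b)) = {s0, s1, s3, s4}
AG (q ∨ (EX b)): greatest fixpoint, start Z0 = {s0, s1, s3, s4}, keep only states in Sat with every successor in Z. Already a fixed point.
Sat(AG (q ∨ (EX b))) = {s0, s1, s3, s4}
EG (AG (q ∨ (EX b))): greatest fixpoint, start Z0 = {s0, s1, s3, s4}, keep only states in Sat with some successor in Z. Already a fixed point.
Sat(EG (AG (q ∨ (EX b)))) = {s0, s1, s3, s4}

{s0, s1, s3, s4}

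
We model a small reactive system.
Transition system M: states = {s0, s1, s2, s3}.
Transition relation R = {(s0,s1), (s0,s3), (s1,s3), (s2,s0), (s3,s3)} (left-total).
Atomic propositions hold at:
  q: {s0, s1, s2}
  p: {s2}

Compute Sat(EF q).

{s0, s1, s2}

EF q: least fixpoint, start Z0 = {s0, s1, s2}, add states with some successor in Z. Already a fixed point.
Sat(EF q) = {s0, s1, s2}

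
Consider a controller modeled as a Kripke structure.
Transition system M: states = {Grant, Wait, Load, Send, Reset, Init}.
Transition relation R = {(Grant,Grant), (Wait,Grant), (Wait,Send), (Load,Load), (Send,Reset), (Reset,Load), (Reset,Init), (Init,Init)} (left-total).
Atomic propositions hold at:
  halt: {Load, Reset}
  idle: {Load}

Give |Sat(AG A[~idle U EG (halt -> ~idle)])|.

Sat(~idle) = {Grant, Wait, Send, Reset, Init}
Sat(halt -> ~idle) = {Grant, Wait, Send, Reset, Init}
EG (halt -> ~idle): greatest fixpoint, start Z0 = {Grant, Wait, Send, Reset, Init}, keep only states in Sat with some successor in Z. Already a fixed point.
Sat(EG (halt -> ~idle)) = {Grant, Wait, Send, Reset, Init}
A[~idle U EG (halt -> ~idle)]: least fixpoint, start Z0 = Sat(EG (halt -> ~idle)) = {Grant, Wait, Send, Reset, Init}, add states in Sat(~idle) with every successor in Z. Already a fixed point.
Sat(A[~idle U EG (halt -> ~idle)]) = {Grant, Wait, Send, Reset, Init}
AG A[~idle U EG (halt -> ~idle)]: greatest fixpoint, start Z0 = {Grant, Wait, Send, Reset, Init}, keep only states in Sat with every successor in Z. Z1 = {Grant, Wait, Send, Init}; Z2 = {Grant, Wait, Init}; Z3 = {Grant, Init}; fixed.
Sat(AG A[~idle U EG (halt -> ~idle)]) = {Grant, Init}
|Sat(AG A[~idle U EG (halt -> ~idle)])| = |{Grant, Init}| = 2.

2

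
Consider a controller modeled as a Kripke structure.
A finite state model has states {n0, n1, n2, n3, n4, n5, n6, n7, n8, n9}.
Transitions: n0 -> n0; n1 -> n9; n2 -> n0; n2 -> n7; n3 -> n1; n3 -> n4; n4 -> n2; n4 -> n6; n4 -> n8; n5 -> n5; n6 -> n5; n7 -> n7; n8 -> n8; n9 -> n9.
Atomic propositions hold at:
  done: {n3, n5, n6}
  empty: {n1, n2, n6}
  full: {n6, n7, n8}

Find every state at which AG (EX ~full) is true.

{n0, n1, n5, n6, n9}

Sat(~full) = {n0, n1, n2, n3, n4, n5, n9}
Sat(EX ~full) = {s : some successor in {n0, n1, n2, n3, n4, n5, n9}} = {n0, n1, n2, n3, n4, n5, n6, n9}
AG (EX ~full): greatest fixpoint, start Z0 = {n0, n1, n2, n3, n4, n5, n6, n9}, keep only states in Sat with every successor in Z. Z1 = {n0, n1, n3, n5, n6, n9}; Z2 = {n0, n1, n5, n6, n9}; fixed.
Sat(AG (EX ~full)) = {n0, n1, n5, n6, n9}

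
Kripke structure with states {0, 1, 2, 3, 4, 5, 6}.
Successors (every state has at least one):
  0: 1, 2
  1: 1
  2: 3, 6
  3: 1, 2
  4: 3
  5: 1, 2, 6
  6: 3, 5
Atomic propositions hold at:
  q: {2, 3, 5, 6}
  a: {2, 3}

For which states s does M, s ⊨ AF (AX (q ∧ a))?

{4}

Sat(q ∧ a) = {2, 3}
Sat(AX (q ∧ a)) = {s : every successor in {2, 3}} = {4}
AF (AX (q ∧ a)): least fixpoint, start Z0 = {4}, add states with every successor in Z. Already a fixed point.
Sat(AF (AX (q ∧ a))) = {4}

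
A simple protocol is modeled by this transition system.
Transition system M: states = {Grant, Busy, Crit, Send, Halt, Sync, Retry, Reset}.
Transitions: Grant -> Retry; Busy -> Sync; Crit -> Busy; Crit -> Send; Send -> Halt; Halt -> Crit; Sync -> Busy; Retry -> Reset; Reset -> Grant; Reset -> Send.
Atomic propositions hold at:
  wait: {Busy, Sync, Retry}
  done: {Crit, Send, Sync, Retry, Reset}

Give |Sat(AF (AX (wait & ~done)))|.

2

Sat(~done) = {Grant, Busy, Halt}
Sat(wait & ~done) = {Busy}
Sat(AX (wait & ~done)) = {s : every successor in {Busy}} = {Sync}
AF (AX (wait & ~done)): least fixpoint, start Z0 = {Sync}, add states with every successor in Z. Z1 = {Busy, Sync}; fixed.
Sat(AF (AX (wait & ~done))) = {Busy, Sync}
|Sat(AF (AX (wait & ~done)))| = |{Busy, Sync}| = 2.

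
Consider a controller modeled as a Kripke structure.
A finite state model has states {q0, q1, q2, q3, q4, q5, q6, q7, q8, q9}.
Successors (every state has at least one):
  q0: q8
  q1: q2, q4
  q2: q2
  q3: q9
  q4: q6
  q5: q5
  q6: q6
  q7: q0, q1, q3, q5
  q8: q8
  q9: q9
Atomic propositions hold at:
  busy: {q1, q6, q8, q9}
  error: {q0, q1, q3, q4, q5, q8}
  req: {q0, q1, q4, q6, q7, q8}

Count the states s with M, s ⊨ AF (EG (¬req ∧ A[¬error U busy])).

Sat(¬req) = {q2, q3, q5, q9}
Sat(¬error) = {q2, q6, q7, q9}
A[¬error U busy]: least fixpoint, start Z0 = Sat(busy) = {q1, q6, q8, q9}, add states in Sat(¬error) with every successor in Z. Already a fixed point.
Sat(A[¬error U busy]) = {q1, q6, q8, q9}
Sat(¬req ∧ A[¬error U busy]) = {q9}
EG (¬req ∧ A[¬error U busy]): greatest fixpoint, start Z0 = {q9}, keep only states in Sat with some successor in Z. Already a fixed point.
Sat(EG (¬req ∧ A[¬error U busy])) = {q9}
AF (EG (¬req ∧ A[¬error U busy])): least fixpoint, start Z0 = {q9}, add states with every successor in Z. Z1 = {q3, q9}; fixed.
Sat(AF (EG (¬req ∧ A[¬error U busy]))) = {q3, q9}
|Sat(AF (EG (¬req ∧ A[¬error U busy])))| = |{q3, q9}| = 2.

2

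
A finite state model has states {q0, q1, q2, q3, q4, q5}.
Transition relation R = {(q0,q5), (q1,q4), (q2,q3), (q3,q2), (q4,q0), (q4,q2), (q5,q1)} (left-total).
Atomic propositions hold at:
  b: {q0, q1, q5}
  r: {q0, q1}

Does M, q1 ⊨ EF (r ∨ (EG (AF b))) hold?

Yes

AF b: least fixpoint, start Z0 = {q0, q1, q5}, add states with every successor in Z. Already a fixed point.
Sat(AF b) = {q0, q1, q5}
EG (AF b): greatest fixpoint, start Z0 = {q0, q1, q5}, keep only states in Sat with some successor in Z. Z1 = {q0, q5}; Z2 = {q0}; Z3 = ∅; fixed.
Sat(EG (AF b)) = ∅
Sat(r ∨ (EG (AF b))) = {q0, q1}
EF (r ∨ (EG (AF b))): least fixpoint, start Z0 = {q0, q1}, add states with some successor in Z. Z1 = {q0, q1, q4, q5}; fixed.
Sat(EF (r ∨ (EG (AF b)))) = {q0, q1, q4, q5}
q1 ∈ Sat(EF (r ∨ (EG (AF b)))) = {q0, q1, q4, q5}, so the formula holds at q1.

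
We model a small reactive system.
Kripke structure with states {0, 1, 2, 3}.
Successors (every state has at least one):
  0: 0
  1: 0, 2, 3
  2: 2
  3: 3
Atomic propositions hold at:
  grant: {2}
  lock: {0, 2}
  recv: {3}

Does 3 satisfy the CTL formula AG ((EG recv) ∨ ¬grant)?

Yes

EG recv: greatest fixpoint, start Z0 = {3}, keep only states in Sat with some successor in Z. Already a fixed point.
Sat(EG recv) = {3}
Sat(¬grant) = {0, 1, 3}
Sat((EG recv) ∨ ¬grant) = {0, 1, 3}
AG ((EG recv) ∨ ¬grant): greatest fixpoint, start Z0 = {0, 1, 3}, keep only states in Sat with every successor in Z. Z1 = {0, 3}; fixed.
Sat(AG ((EG recv) ∨ ¬grant)) = {0, 3}
3 ∈ Sat(AG ((EG recv) ∨ ¬grant)) = {0, 3}, so the formula holds at 3.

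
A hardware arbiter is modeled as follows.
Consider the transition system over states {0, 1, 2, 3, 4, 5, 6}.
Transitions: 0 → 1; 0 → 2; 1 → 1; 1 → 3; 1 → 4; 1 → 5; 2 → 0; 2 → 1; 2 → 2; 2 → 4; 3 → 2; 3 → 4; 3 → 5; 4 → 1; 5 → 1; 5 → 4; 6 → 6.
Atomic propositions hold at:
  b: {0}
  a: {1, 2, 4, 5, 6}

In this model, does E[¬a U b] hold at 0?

Yes

Sat(¬a) = {0, 3}
E[¬a U b]: least fixpoint, start Z0 = Sat(b) = {0}, add states in Sat(¬a) with some successor in Z. Already a fixed point.
Sat(E[¬a U b]) = {0}
0 ∈ Sat(E[¬a U b]) = {0}, so the formula holds at 0.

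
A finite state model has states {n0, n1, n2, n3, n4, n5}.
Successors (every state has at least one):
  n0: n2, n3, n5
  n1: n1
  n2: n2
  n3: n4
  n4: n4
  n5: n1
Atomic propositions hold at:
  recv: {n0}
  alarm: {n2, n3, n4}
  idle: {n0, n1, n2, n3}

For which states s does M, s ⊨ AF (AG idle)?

AG idle: greatest fixpoint, start Z0 = {n0, n1, n2, n3}, keep only states in Sat with every successor in Z. Z1 = {n1, n2}; fixed.
Sat(AG idle) = {n1, n2}
AF (AG idle): least fixpoint, start Z0 = {n1, n2}, add states with every successor in Z. Z1 = {n1, n2, n5}; fixed.
Sat(AF (AG idle)) = {n1, n2, n5}

{n1, n2, n5}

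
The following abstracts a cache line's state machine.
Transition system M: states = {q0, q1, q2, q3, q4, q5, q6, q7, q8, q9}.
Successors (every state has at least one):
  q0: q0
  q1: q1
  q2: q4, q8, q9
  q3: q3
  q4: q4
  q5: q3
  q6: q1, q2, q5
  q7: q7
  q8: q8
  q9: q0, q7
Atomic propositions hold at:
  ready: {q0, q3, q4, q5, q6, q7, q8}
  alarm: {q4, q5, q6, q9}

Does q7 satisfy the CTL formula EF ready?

EF ready: least fixpoint, start Z0 = {q0, q3, q4, q5, q6, q7, q8}, add states with some successor in Z. Z1 = {q0, q2, q3, q4, q5, q6, q7, q8, q9}; fixed.
Sat(EF ready) = {q0, q2, q3, q4, q5, q6, q7, q8, q9}
q7 ∈ Sat(EF ready) = {q0, q2, q3, q4, q5, q6, q7, q8, q9}, so the formula holds at q7.

Yes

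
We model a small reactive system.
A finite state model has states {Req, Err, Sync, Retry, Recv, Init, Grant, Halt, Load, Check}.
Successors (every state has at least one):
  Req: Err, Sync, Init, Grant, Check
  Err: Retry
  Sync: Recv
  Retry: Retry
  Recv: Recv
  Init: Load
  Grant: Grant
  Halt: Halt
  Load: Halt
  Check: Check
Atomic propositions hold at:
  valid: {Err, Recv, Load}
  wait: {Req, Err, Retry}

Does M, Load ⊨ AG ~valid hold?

No

Sat(~valid) = {Req, Sync, Retry, Init, Grant, Halt, Check}
AG ~valid: greatest fixpoint, start Z0 = {Req, Sync, Retry, Init, Grant, Halt, Check}, keep only states in Sat with every successor in Z. Z1 = {Retry, Grant, Halt, Check}; fixed.
Sat(AG ~valid) = {Retry, Grant, Halt, Check}
Load ∉ Sat(AG ~valid) = {Retry, Grant, Halt, Check}, so the formula does not hold at Load.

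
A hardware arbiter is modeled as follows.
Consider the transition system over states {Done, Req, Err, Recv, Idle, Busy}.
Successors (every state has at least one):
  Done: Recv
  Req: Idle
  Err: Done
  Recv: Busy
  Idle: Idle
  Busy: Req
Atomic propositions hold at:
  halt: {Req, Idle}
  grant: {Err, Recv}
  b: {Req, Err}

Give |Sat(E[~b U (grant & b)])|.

Sat(~b) = {Done, Recv, Idle, Busy}
Sat(grant & b) = {Err}
E[~b U (grant & b)]: least fixpoint, start Z0 = Sat((grant & b)) = {Err}, add states in Sat(~b) with some successor in Z. Already a fixed point.
Sat(E[~b U (grant & b)]) = {Err}
|Sat(E[~b U (grant & b)])| = |{Err}| = 1.

1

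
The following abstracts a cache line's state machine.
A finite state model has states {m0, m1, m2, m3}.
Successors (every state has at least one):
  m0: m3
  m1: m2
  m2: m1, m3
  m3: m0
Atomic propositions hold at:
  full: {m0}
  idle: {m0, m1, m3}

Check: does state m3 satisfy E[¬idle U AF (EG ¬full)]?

No

Sat(¬idle) = {m2}
Sat(¬full) = {m1, m2, m3}
EG ¬full: greatest fixpoint, start Z0 = {m1, m2, m3}, keep only states in Sat with some successor in Z. Z1 = {m1, m2}; fixed.
Sat(EG ¬full) = {m1, m2}
AF (EG ¬full): least fixpoint, start Z0 = {m1, m2}, add states with every successor in Z. Already a fixed point.
Sat(AF (EG ¬full)) = {m1, m2}
E[¬idle U AF (EG ¬full)]: least fixpoint, start Z0 = Sat(AF (EG ¬full)) = {m1, m2}, add states in Sat(¬idle) with some successor in Z. Already a fixed point.
Sat(E[¬idle U AF (EG ¬full)]) = {m1, m2}
m3 ∉ Sat(E[¬idle U AF (EG ¬full)]) = {m1, m2}, so the formula does not hold at m3.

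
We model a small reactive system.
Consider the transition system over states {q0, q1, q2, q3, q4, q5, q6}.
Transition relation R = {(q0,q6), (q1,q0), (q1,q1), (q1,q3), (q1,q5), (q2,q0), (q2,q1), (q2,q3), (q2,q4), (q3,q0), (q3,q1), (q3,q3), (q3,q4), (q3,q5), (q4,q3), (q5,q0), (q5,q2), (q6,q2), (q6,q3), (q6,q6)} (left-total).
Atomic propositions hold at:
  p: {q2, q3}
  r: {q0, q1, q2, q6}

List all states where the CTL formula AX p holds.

{q4}

Sat(AX p) = {s : every successor in {q2, q3}} = {q4}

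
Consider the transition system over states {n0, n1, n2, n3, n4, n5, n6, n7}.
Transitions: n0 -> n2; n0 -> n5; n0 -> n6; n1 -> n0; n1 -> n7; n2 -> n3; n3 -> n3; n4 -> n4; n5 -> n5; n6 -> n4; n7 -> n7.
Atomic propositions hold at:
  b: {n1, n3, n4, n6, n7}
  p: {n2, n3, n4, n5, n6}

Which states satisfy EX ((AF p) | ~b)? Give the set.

{n0, n1, n2, n3, n4, n5, n6}

AF p: least fixpoint, start Z0 = {n2, n3, n4, n5, n6}, add states with every successor in Z. Z1 = {n0, n2, n3, n4, n5, n6}; fixed.
Sat(AF p) = {n0, n2, n3, n4, n5, n6}
Sat(~b) = {n0, n2, n5}
Sat((AF p) | ~b) = {n0, n2, n3, n4, n5, n6}
Sat(EX ((AF p) | ~b)) = {s : some successor in {n0, n2, n3, n4, n5, n6}} = {n0, n1, n2, n3, n4, n5, n6}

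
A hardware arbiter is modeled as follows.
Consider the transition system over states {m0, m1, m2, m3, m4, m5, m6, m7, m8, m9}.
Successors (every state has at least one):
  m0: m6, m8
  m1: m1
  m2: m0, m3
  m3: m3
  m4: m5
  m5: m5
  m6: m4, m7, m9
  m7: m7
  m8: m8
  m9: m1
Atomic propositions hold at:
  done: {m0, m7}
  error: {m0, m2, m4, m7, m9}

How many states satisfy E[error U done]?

3

E[error U done]: least fixpoint, start Z0 = Sat(done) = {m0, m7}, add states in Sat(error) with some successor in Z. Z1 = {m0, m2, m7}; fixed.
Sat(E[error U done]) = {m0, m2, m7}
|Sat(E[error U done])| = |{m0, m2, m7}| = 3.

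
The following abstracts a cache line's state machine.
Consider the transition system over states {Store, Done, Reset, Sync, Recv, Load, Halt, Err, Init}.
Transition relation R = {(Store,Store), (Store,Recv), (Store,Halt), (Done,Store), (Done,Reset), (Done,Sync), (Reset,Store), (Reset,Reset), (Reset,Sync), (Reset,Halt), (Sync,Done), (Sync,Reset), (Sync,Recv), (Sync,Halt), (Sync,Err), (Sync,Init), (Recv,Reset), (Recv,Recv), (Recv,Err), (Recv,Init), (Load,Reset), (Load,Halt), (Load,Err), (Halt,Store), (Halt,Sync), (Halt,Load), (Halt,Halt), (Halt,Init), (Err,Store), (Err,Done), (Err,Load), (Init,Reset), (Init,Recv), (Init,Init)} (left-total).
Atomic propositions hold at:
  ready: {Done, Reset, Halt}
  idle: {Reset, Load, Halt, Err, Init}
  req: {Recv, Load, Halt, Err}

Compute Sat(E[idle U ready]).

{Done, Reset, Load, Halt, Err, Init}

E[idle U ready]: least fixpoint, start Z0 = Sat(ready) = {Done, Reset, Halt}, add states in Sat(idle) with some successor in Z. Z1 = {Done, Reset, Load, Halt, Err, Init}; fixed.
Sat(E[idle U ready]) = {Done, Reset, Load, Halt, Err, Init}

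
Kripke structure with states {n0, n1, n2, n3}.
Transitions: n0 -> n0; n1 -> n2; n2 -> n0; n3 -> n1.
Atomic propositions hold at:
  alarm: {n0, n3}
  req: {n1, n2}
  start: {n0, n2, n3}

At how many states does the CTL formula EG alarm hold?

1

EG alarm: greatest fixpoint, start Z0 = {n0, n3}, keep only states in Sat with some successor in Z. Z1 = {n0}; fixed.
Sat(EG alarm) = {n0}
|Sat(EG alarm)| = |{n0}| = 1.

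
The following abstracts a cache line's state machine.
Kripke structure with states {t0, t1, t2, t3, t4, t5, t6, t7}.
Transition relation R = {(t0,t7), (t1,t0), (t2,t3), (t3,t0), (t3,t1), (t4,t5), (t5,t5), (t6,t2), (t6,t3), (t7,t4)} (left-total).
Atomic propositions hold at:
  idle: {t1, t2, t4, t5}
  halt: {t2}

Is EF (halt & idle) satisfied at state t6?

Yes

Sat(halt & idle) = {t2}
EF (halt & idle): least fixpoint, start Z0 = {t2}, add states with some successor in Z. Z1 = {t2, t6}; fixed.
Sat(EF (halt & idle)) = {t2, t6}
t6 ∈ Sat(EF (halt & idle)) = {t2, t6}, so the formula holds at t6.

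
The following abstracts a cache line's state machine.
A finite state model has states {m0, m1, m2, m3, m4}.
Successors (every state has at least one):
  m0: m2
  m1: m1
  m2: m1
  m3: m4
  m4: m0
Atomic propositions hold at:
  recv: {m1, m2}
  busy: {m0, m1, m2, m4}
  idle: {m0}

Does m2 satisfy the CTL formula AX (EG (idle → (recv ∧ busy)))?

Yes

Sat(recv ∧ busy) = {m1, m2}
Sat(idle → (recv ∧ busy)) = {m1, m2, m3, m4}
EG (idle → (recv ∧ busy)): greatest fixpoint, start Z0 = {m1, m2, m3, m4}, keep only states in Sat with some successor in Z. Z1 = {m1, m2, m3}; Z2 = {m1, m2}; fixed.
Sat(EG (idle → (recv ∧ busy))) = {m1, m2}
Sat(AX (EG (idle → (recv ∧ busy)))) = {s : every successor in {m1, m2}} = {m0, m1, m2}
m2 ∈ Sat(AX (EG (idle → (recv ∧ busy)))) = {m0, m1, m2}, so the formula holds at m2.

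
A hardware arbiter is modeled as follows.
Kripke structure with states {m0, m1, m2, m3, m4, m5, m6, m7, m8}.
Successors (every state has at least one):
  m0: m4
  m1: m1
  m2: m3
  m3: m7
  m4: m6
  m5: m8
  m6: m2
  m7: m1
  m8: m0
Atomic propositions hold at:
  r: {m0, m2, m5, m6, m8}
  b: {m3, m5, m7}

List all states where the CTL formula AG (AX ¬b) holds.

Sat(¬b) = {m0, m1, m2, m4, m6, m8}
Sat(AX ¬b) = {s : every successor in {m0, m1, m2, m4, m6, m8}} = {m0, m1, m4, m5, m6, m7, m8}
AG (AX ¬b): greatest fixpoint, start Z0 = {m0, m1, m4, m5, m6, m7, m8}, keep only states in Sat with every successor in Z. Z1 = {m0, m1, m4, m5, m7, m8}; Z2 = {m0, m1, m5, m7, m8}; Z3 = {m1, m5, m7, m8}; Z4 = {m1, m5, m7}; Z5 = {m1, m7}; fixed.
Sat(AG (AX ¬b)) = {m1, m7}

{m1, m7}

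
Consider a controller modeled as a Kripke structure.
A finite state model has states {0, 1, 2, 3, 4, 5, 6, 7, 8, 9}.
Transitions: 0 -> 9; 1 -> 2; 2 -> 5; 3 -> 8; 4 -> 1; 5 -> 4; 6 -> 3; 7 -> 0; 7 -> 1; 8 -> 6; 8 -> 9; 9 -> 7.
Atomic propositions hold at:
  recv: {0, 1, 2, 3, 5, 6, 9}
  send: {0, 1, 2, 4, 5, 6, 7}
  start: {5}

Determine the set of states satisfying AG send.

AG send: greatest fixpoint, start Z0 = {0, 1, 2, 4, 5, 6, 7}, keep only states in Sat with every successor in Z. Z1 = {1, 2, 4, 5, 7}; Z2 = {1, 2, 4, 5}; fixed.
Sat(AG send) = {1, 2, 4, 5}

{1, 2, 4, 5}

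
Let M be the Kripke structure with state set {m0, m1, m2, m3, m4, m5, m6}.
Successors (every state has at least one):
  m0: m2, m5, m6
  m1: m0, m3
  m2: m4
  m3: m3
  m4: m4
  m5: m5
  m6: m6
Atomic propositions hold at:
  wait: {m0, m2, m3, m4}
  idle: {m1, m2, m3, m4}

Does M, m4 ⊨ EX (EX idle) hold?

Sat(EX idle) = {s : some successor in {m1, m2, m3, m4}} = {m0, m1, m2, m3, m4}
Sat(EX (EX idle)) = {s : some successor in {m0, m1, m2, m3, m4}} = {m0, m1, m2, m3, m4}
m4 ∈ Sat(EX (EX idle)) = {m0, m1, m2, m3, m4}, so the formula holds at m4.

Yes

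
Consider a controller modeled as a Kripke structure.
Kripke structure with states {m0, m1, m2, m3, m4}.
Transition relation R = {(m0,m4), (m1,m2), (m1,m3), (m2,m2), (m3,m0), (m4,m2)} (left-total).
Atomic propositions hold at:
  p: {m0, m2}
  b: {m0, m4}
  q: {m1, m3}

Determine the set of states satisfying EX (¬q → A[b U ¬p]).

Sat(¬q) = {m0, m2, m4}
Sat(¬p) = {m1, m3, m4}
A[b U ¬p]: least fixpoint, start Z0 = Sat(¬p) = {m1, m3, m4}, add states in Sat(b) with every successor in Z. Z1 = {m0, m1, m3, m4}; fixed.
Sat(A[b U ¬p]) = {m0, m1, m3, m4}
Sat(¬q → A[b U ¬p]) = {m0, m1, m3, m4}
Sat(EX (¬q → A[b U ¬p])) = {s : some successor in {m0, m1, m3, m4}} = {m0, m1, m3}

{m0, m1, m3}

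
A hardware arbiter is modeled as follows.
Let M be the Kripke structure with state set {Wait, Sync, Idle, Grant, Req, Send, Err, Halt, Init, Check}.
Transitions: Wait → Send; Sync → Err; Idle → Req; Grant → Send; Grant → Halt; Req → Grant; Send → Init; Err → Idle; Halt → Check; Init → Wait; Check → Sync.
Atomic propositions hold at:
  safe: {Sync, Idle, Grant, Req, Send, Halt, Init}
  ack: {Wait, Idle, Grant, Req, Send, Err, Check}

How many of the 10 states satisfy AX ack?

7

Sat(AX ack) = {s : every successor in {Wait, Idle, Grant, Req, Send, Err, Check}} = {Wait, Sync, Idle, Req, Err, Halt, Init}
|Sat(AX ack)| = |{Wait, Sync, Idle, Req, Err, Halt, Init}| = 7.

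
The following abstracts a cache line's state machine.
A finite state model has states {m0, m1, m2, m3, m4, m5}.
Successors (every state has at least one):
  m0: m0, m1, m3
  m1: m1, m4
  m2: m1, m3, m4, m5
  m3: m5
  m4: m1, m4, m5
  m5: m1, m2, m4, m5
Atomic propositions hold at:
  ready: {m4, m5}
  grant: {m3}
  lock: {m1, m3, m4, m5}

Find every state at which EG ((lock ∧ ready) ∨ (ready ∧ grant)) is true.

Sat(lock ∧ ready) = {m4, m5}
Sat(ready ∧ grant) = ∅
Sat((lock ∧ ready) ∨ (ready ∧ grant)) = {m4, m5}
EG ((lock ∧ ready) ∨ (ready ∧ grant)): greatest fixpoint, start Z0 = {m4, m5}, keep only states in Sat with some successor in Z. Already a fixed point.
Sat(EG ((lock ∧ ready) ∨ (ready ∧ grant))) = {m4, m5}

{m4, m5}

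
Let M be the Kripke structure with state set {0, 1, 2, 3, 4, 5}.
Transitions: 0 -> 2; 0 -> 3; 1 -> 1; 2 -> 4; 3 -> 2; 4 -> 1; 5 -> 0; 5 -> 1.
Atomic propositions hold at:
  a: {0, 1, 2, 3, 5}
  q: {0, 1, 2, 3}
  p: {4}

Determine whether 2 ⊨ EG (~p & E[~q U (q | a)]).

Sat(~p) = {0, 1, 2, 3, 5}
Sat(~q) = {4, 5}
Sat(q | a) = {0, 1, 2, 3, 5}
E[~q U (q | a)]: least fixpoint, start Z0 = Sat((q | a)) = {0, 1, 2, 3, 5}, add states in Sat(~q) with some successor in Z. Z1 = {0, 1, 2, 3, 4, 5}; fixed.
Sat(E[~q U (q | a)]) = {0, 1, 2, 3, 4, 5}
Sat(~p & E[~q U (q | a)]) = {0, 1, 2, 3, 5}
EG (~p & E[~q U (q | a)]): greatest fixpoint, start Z0 = {0, 1, 2, 3, 5}, keep only states in Sat with some successor in Z. Z1 = {0, 1, 3, 5}; Z2 = {0, 1, 5}; Z3 = {1, 5}; fixed.
Sat(EG (~p & E[~q U (q | a)])) = {1, 5}
2 ∉ Sat(EG (~p & E[~q U (q | a)])) = {1, 5}, so the formula does not hold at 2.

No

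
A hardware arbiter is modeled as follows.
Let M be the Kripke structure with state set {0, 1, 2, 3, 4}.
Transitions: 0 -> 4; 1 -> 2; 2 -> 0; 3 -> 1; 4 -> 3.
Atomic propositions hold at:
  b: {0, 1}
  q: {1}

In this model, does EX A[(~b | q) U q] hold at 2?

Sat(~b) = {2, 3, 4}
Sat(~b | q) = {1, 2, 3, 4}
A[(~b | q) U q]: least fixpoint, start Z0 = Sat(q) = {1}, add states in Sat(~b | q) with every successor in Z. Z1 = {1, 3}; Z2 = {1, 3, 4}; fixed.
Sat(A[(~b | q) U q]) = {1, 3, 4}
Sat(EX A[(~b | q) U q]) = {s : some successor in {1, 3, 4}} = {0, 3, 4}
2 ∉ Sat(EX A[(~b | q) U q]) = {0, 3, 4}, so the formula does not hold at 2.

No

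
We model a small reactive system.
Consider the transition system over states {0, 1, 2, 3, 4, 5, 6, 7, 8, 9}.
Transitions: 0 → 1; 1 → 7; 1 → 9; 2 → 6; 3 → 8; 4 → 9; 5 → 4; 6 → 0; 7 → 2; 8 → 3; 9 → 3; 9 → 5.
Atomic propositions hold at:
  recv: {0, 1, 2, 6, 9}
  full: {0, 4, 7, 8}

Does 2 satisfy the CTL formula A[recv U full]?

Yes

A[recv U full]: least fixpoint, start Z0 = Sat(full) = {0, 4, 7, 8}, add states in Sat(recv) with every successor in Z. Z1 = {0, 4, 6, 7, 8}; Z2 = {0, 2, 4, 6, 7, 8}; fixed.
Sat(A[recv U full]) = {0, 2, 4, 6, 7, 8}
2 ∈ Sat(A[recv U full]) = {0, 2, 4, 6, 7, 8}, so the formula holds at 2.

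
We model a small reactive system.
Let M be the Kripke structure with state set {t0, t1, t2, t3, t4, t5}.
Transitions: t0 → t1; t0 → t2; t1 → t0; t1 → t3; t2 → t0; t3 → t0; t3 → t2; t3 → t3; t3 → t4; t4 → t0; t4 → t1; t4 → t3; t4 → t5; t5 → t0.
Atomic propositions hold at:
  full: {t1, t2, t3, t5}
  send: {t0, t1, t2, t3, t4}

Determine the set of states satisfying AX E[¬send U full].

{t0}

Sat(¬send) = {t5}
E[¬send U full]: least fixpoint, start Z0 = Sat(full) = {t1, t2, t3, t5}, add states in Sat(¬send) with some successor in Z. Already a fixed point.
Sat(E[¬send U full]) = {t1, t2, t3, t5}
Sat(AX E[¬send U full]) = {s : every successor in {t1, t2, t3, t5}} = {t0}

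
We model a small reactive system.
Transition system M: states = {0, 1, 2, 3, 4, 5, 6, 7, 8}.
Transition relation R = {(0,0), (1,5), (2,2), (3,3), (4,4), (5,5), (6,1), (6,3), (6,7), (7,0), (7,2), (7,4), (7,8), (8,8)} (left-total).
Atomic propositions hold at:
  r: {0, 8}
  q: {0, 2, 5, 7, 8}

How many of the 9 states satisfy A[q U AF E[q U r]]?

E[q U r]: least fixpoint, start Z0 = Sat(r) = {0, 8}, add states in Sat(q) with some successor in Z. Z1 = {0, 7, 8}; fixed.
Sat(E[q U r]) = {0, 7, 8}
AF E[q U r]: least fixpoint, start Z0 = {0, 7, 8}, add states with every successor in Z. Already a fixed point.
Sat(AF E[q U r]) = {0, 7, 8}
A[q U AF E[q U r]]: least fixpoint, start Z0 = Sat(AF E[q U r]) = {0, 7, 8}, add states in Sat(q) with every successor in Z. Already a fixed point.
Sat(A[q U AF E[q U r]]) = {0, 7, 8}
|Sat(A[q U AF E[q U r]])| = |{0, 7, 8}| = 3.

3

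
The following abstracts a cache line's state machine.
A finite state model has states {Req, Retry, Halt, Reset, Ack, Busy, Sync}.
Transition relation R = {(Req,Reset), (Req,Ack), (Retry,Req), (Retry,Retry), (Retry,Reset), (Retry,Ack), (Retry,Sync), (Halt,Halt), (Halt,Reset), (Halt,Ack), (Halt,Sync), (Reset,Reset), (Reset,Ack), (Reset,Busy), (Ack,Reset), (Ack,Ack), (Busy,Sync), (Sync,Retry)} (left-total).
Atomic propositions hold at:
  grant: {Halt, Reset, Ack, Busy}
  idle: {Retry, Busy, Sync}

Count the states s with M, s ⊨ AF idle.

3

AF idle: least fixpoint, start Z0 = {Retry, Busy, Sync}, add states with every successor in Z. Already a fixed point.
Sat(AF idle) = {Retry, Busy, Sync}
|Sat(AF idle)| = |{Retry, Busy, Sync}| = 3.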